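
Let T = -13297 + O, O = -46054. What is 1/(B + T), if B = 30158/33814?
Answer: -16907/1003432278 ≈ -1.6849e-5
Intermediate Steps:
B = 15079/16907 (B = 30158*(1/33814) = 15079/16907 ≈ 0.89188)
T = -59351 (T = -13297 - 46054 = -59351)
1/(B + T) = 1/(15079/16907 - 59351) = 1/(-1003432278/16907) = -16907/1003432278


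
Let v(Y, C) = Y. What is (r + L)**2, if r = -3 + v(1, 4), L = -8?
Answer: 100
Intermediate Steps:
r = -2 (r = -3 + 1 = -2)
(r + L)**2 = (-2 - 8)**2 = (-10)**2 = 100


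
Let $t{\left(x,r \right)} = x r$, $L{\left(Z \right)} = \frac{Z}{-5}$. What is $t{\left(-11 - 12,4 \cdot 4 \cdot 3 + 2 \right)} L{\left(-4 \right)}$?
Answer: $-920$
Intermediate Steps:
$L{\left(Z \right)} = - \frac{Z}{5}$ ($L{\left(Z \right)} = Z \left(- \frac{1}{5}\right) = - \frac{Z}{5}$)
$t{\left(x,r \right)} = r x$
$t{\left(-11 - 12,4 \cdot 4 \cdot 3 + 2 \right)} L{\left(-4 \right)} = \left(4 \cdot 4 \cdot 3 + 2\right) \left(-11 - 12\right) \left(\left(- \frac{1}{5}\right) \left(-4\right)\right) = \left(16 \cdot 3 + 2\right) \left(-23\right) \frac{4}{5} = \left(48 + 2\right) \left(-23\right) \frac{4}{5} = 50 \left(-23\right) \frac{4}{5} = \left(-1150\right) \frac{4}{5} = -920$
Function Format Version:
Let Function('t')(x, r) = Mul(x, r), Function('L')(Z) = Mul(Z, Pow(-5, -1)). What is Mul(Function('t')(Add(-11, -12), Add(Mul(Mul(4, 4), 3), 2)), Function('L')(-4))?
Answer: -920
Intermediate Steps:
Function('L')(Z) = Mul(Rational(-1, 5), Z) (Function('L')(Z) = Mul(Z, Rational(-1, 5)) = Mul(Rational(-1, 5), Z))
Function('t')(x, r) = Mul(r, x)
Mul(Function('t')(Add(-11, -12), Add(Mul(Mul(4, 4), 3), 2)), Function('L')(-4)) = Mul(Mul(Add(Mul(Mul(4, 4), 3), 2), Add(-11, -12)), Mul(Rational(-1, 5), -4)) = Mul(Mul(Add(Mul(16, 3), 2), -23), Rational(4, 5)) = Mul(Mul(Add(48, 2), -23), Rational(4, 5)) = Mul(Mul(50, -23), Rational(4, 5)) = Mul(-1150, Rational(4, 5)) = -920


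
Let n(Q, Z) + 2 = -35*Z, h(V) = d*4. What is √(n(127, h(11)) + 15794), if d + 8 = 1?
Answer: 2*√4193 ≈ 129.51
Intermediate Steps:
d = -7 (d = -8 + 1 = -7)
h(V) = -28 (h(V) = -7*4 = -28)
n(Q, Z) = -2 - 35*Z
√(n(127, h(11)) + 15794) = √((-2 - 35*(-28)) + 15794) = √((-2 + 980) + 15794) = √(978 + 15794) = √16772 = 2*√4193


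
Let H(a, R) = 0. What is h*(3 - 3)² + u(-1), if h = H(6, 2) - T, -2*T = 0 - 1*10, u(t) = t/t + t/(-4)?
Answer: 5/4 ≈ 1.2500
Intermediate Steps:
u(t) = 1 - t/4 (u(t) = 1 + t*(-¼) = 1 - t/4)
T = 5 (T = -(0 - 1*10)/2 = -(0 - 10)/2 = -½*(-10) = 5)
h = -5 (h = 0 - 1*5 = 0 - 5 = -5)
h*(3 - 3)² + u(-1) = -5*(3 - 3)² + (1 - ¼*(-1)) = -5*0² + (1 + ¼) = -5*0 + 5/4 = 0 + 5/4 = 5/4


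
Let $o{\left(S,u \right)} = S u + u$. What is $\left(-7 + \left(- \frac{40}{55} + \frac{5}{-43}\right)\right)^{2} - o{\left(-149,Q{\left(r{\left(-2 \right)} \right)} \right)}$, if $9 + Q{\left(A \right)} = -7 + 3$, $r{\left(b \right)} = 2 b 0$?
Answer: $- \frac{416690496}{223729} \approx -1862.5$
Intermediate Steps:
$r{\left(b \right)} = 0$
$Q{\left(A \right)} = -13$ ($Q{\left(A \right)} = -9 + \left(-7 + 3\right) = -9 - 4 = -13$)
$o{\left(S,u \right)} = u + S u$
$\left(-7 + \left(- \frac{40}{55} + \frac{5}{-43}\right)\right)^{2} - o{\left(-149,Q{\left(r{\left(-2 \right)} \right)} \right)} = \left(-7 + \left(- \frac{40}{55} + \frac{5}{-43}\right)\right)^{2} - - 13 \left(1 - 149\right) = \left(-7 + \left(\left(-40\right) \frac{1}{55} + 5 \left(- \frac{1}{43}\right)\right)\right)^{2} - \left(-13\right) \left(-148\right) = \left(-7 - \frac{399}{473}\right)^{2} - 1924 = \left(- \frac{3710}{473}\right)^{2} - 1924 = \frac{13764100}{223729} - 1924 = - \frac{416690496}{223729}$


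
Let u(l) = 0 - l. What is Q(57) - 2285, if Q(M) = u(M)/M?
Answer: -2286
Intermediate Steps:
u(l) = -l
Q(M) = -1 (Q(M) = (-M)/M = -1)
Q(57) - 2285 = -1 - 2285 = -2286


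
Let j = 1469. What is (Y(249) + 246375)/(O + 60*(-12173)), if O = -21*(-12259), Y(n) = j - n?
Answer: -247595/472941 ≈ -0.52352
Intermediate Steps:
Y(n) = 1469 - n
O = 257439
(Y(249) + 246375)/(O + 60*(-12173)) = ((1469 - 1*249) + 246375)/(257439 + 60*(-12173)) = ((1469 - 249) + 246375)/(257439 - 730380) = (1220 + 246375)/(-472941) = 247595*(-1/472941) = -247595/472941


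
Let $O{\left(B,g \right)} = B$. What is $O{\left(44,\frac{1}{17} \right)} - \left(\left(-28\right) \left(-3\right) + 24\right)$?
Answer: $-64$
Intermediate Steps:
$O{\left(44,\frac{1}{17} \right)} - \left(\left(-28\right) \left(-3\right) + 24\right) = 44 - \left(\left(-28\right) \left(-3\right) + 24\right) = 44 - \left(84 + 24\right) = 44 - 108 = -64$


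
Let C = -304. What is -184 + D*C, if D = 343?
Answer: -104456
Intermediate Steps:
-184 + D*C = -184 + 343*(-304) = -184 - 104272 = -104456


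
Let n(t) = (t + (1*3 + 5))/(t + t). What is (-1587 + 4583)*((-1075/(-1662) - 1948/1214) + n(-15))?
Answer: -1824734772/840695 ≈ -2170.5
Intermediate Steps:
n(t) = (8 + t)/(2*t) (n(t) = (t + (3 + 5))/((2*t)) = (t + 8)*(1/(2*t)) = (8 + t)*(1/(2*t)) = (8 + t)/(2*t))
(-1587 + 4583)*((-1075/(-1662) - 1948/1214) + n(-15)) = (-1587 + 4583)*((-1075/(-1662) - 1948/1214) + (½)*(8 - 15)/(-15)) = 2996*((-1075*(-1/1662) - 1948*1/1214) + (½)*(-1/15)*(-7)) = 2996*((1075/1662 - 974/607) + 7/30) = 2996*(-966263/1008834 + 7/30) = 2996*(-609057/840695) = -1824734772/840695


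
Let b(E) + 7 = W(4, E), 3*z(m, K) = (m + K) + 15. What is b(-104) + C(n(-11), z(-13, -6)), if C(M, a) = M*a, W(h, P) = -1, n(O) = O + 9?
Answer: -16/3 ≈ -5.3333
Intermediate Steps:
n(O) = 9 + O
z(m, K) = 5 + K/3 + m/3 (z(m, K) = ((m + K) + 15)/3 = ((K + m) + 15)/3 = (15 + K + m)/3 = 5 + K/3 + m/3)
b(E) = -8 (b(E) = -7 - 1 = -8)
b(-104) + C(n(-11), z(-13, -6)) = -8 + (9 - 11)*(5 + (⅓)*(-6) + (⅓)*(-13)) = -8 - 2*(5 - 2 - 13/3) = -8 - 2*(-4/3) = -8 + 8/3 = -16/3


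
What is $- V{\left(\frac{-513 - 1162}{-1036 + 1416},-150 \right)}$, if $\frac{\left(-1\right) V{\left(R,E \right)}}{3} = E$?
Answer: $-450$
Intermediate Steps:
$V{\left(R,E \right)} = - 3 E$
$- V{\left(\frac{-513 - 1162}{-1036 + 1416},-150 \right)} = - \left(-3\right) \left(-150\right) = \left(-1\right) 450 = -450$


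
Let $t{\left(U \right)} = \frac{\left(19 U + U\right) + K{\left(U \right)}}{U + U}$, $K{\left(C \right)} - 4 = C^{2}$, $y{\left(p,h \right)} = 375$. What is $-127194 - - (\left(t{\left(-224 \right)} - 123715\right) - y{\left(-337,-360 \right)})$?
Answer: $- \frac{28155233}{112} \approx -2.5139 \cdot 10^{5}$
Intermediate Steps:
$K{\left(C \right)} = 4 + C^{2}$
$t{\left(U \right)} = \frac{4 + U^{2} + 20 U}{2 U}$ ($t{\left(U \right)} = \frac{\left(19 U + U\right) + \left(4 + U^{2}\right)}{U + U} = \frac{20 U + \left(4 + U^{2}\right)}{2 U} = \left(4 + U^{2} + 20 U\right) \frac{1}{2 U} = \frac{4 + U^{2} + 20 U}{2 U}$)
$-127194 - - (\left(t{\left(-224 \right)} - 123715\right) - y{\left(-337,-360 \right)}) = -127194 - - (\left(\left(10 + \frac{1}{2} \left(-224\right) + \frac{2}{-224}\right) - 123715\right) - 375) = -127194 - - (\left(\left(10 - 112 + 2 \left(- \frac{1}{224}\right)\right) - 123715\right) - 375) = -127194 - - (\left(\left(10 - 112 - \frac{1}{112}\right) - 123715\right) - 375) = -127194 - - (\left(- \frac{11425}{112} - 123715\right) - 375) = -127194 - - (- \frac{13867505}{112} - 375) = -127194 - \left(-1\right) \left(- \frac{13909505}{112}\right) = -127194 - \frac{13909505}{112} = - \frac{28155233}{112}$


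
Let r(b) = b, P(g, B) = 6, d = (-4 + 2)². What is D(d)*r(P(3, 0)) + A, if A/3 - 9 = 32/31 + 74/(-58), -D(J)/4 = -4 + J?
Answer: 23616/899 ≈ 26.269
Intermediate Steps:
d = 4 (d = (-2)² = 4)
D(J) = 16 - 4*J (D(J) = -4*(-4 + J) = 16 - 4*J)
A = 23616/899 (A = 27 + 3*(32/31 + 74/(-58)) = 27 + 3*(32*(1/31) + 74*(-1/58)) = 27 + 3*(32/31 - 37/29) = 27 + 3*(-219/899) = 27 - 657/899 = 23616/899 ≈ 26.269)
D(d)*r(P(3, 0)) + A = (16 - 4*4)*6 + 23616/899 = (16 - 16)*6 + 23616/899 = 0*6 + 23616/899 = 0 + 23616/899 = 23616/899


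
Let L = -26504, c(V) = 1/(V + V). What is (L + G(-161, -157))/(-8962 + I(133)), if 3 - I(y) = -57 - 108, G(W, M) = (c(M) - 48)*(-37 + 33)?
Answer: 2065491/690329 ≈ 2.9920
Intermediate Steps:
c(V) = 1/(2*V)
G(W, M) = 192 - 2/M (G(W, M) = (1/(2*M) - 48)*(-37 + 33) = (-48 + 1/(2*M))*(-4) = 192 - 2/M)
I(y) = 168 (I(y) = 3 - (-57 - 108) = 3 - 1*(-165) = 3 + 165 = 168)
(L + G(-161, -157))/(-8962 + I(133)) = (-26504 + (192 - 2/(-157)))/(-8962 + 168) = (-26504 + (192 - 2*(-1/157)))/(-8794) = (-26504 + (192 + 2/157))*(-1/8794) = (-26504 + 30146/157)*(-1/8794) = -4130982/157*(-1/8794) = 2065491/690329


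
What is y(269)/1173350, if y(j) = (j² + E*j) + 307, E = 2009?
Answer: 613089/1173350 ≈ 0.52251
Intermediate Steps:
y(j) = 307 + j² + 2009*j (y(j) = (j² + 2009*j) + 307 = 307 + j² + 2009*j)
y(269)/1173350 = (307 + 269² + 2009*269)/1173350 = (307 + 72361 + 540421)*(1/1173350) = 613089*(1/1173350) = 613089/1173350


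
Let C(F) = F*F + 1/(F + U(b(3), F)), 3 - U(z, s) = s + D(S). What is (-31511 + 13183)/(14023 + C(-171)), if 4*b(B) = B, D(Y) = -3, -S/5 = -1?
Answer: -109968/259585 ≈ -0.42363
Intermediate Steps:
S = 5 (S = -5*(-1) = 5)
b(B) = B/4
U(z, s) = 6 - s (U(z, s) = 3 - (s - 3) = 3 - (-3 + s) = 3 + (3 - s) = 6 - s)
C(F) = ⅙ + F² (C(F) = F*F + 1/(F + (6 - F)) = F² + 1/6 = F² + ⅙ = ⅙ + F²)
(-31511 + 13183)/(14023 + C(-171)) = (-31511 + 13183)/(14023 + (⅙ + (-171)²)) = -18328/(14023 + (⅙ + 29241)) = -18328/(14023 + 175447/6) = -18328/259585/6 = -18328*6/259585 = -109968/259585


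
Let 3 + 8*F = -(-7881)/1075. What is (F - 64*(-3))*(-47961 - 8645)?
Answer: -11716423092/1075 ≈ -1.0899e+7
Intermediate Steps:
F = 582/1075 (F = -3/8 + (-(-7881)/1075)/8 = -3/8 + (-37*(-213/1075))/8 = -3/8 + (1/8)*(7881/1075) = -3/8 + 7881/8600 = 582/1075 ≈ 0.54140)
(F - 64*(-3))*(-47961 - 8645) = (582/1075 - 64*(-3))*(-47961 - 8645) = (582/1075 + 192)*(-56606) = (206982/1075)*(-56606) = -11716423092/1075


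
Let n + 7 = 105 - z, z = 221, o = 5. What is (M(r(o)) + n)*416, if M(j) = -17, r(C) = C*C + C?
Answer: -58240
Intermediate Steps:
r(C) = C + C**2 (r(C) = C**2 + C = C + C**2)
n = -123 (n = -7 + (105 - 1*221) = -7 + (105 - 221) = -7 - 116 = -123)
(M(r(o)) + n)*416 = (-17 - 123)*416 = -140*416 = -58240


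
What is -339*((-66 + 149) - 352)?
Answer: 91191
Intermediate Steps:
-339*((-66 + 149) - 352) = -339*(83 - 352) = -339*(-269) = 91191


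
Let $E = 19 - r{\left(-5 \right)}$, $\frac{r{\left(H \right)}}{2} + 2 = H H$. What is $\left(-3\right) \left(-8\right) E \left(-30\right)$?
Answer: $19440$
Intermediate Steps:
$r{\left(H \right)} = -4 + 2 H^{2}$ ($r{\left(H \right)} = -4 + 2 H H = -4 + 2 H^{2}$)
$E = -27$ ($E = 19 - \left(-4 + 2 \left(-5\right)^{2}\right) = 19 - \left(-4 + 2 \cdot 25\right) = 19 - \left(-4 + 50\right) = 19 - 46 = -27$)
$\left(-3\right) \left(-8\right) E \left(-30\right) = \left(-3\right) \left(-8\right) \left(-27\right) \left(-30\right) = 24 \left(-27\right) \left(-30\right) = \left(-648\right) \left(-30\right) = 19440$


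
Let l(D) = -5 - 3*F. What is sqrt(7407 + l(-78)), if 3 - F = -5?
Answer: sqrt(7378) ≈ 85.895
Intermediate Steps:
F = 8 (F = 3 - 1*(-5) = 3 + 5 = 8)
l(D) = -29 (l(D) = -5 - 3*8 = -5 - 24 = -29)
sqrt(7407 + l(-78)) = sqrt(7407 - 29) = sqrt(7378)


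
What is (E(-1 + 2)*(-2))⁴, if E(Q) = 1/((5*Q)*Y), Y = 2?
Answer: 1/625 ≈ 0.0016000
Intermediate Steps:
E(Q) = 1/(10*Q) (E(Q) = 1/((5*Q)*2) = 1/(10*Q))
(E(-1 + 2)*(-2))⁴ = ((1/(10*(-1 + 2)))*(-2))⁴ = (((⅒)/1)*(-2))⁴ = (((⅒)*1)*(-2))⁴ = ((⅒)*(-2))⁴ = (-⅕)⁴ = 1/625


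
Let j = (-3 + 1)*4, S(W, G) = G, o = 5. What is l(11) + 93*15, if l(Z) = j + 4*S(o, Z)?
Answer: 1431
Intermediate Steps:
j = -8 (j = -2*4 = -8)
l(Z) = -8 + 4*Z
l(11) + 93*15 = (-8 + 4*11) + 93*15 = (-8 + 44) + 1395 = 36 + 1395 = 1431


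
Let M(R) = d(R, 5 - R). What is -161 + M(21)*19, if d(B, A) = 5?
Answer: -66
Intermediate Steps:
M(R) = 5
-161 + M(21)*19 = -161 + 5*19 = -161 + 95 = -66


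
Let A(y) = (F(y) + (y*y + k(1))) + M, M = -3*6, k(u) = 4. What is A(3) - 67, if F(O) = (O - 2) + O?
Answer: -68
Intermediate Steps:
F(O) = -2 + 2*O (F(O) = (-2 + O) + O = -2 + 2*O)
M = -18
A(y) = -16 + y² + 2*y (A(y) = ((-2 + 2*y) + (y*y + 4)) - 18 = ((-2 + 2*y) + (y² + 4)) - 18 = ((-2 + 2*y) + (4 + y²)) - 18 = (2 + y² + 2*y) - 18 = -16 + y² + 2*y)
A(3) - 67 = (-16 + 3² + 2*3) - 67 = (-16 + 9 + 6) - 67 = -1 - 67 = -68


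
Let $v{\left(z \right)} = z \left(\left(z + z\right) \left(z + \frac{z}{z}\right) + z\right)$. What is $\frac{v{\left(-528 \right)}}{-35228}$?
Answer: $\frac{73389888}{8807} \approx 8333.1$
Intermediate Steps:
$v{\left(z \right)} = z \left(z + 2 z \left(1 + z\right)\right)$ ($v{\left(z \right)} = z \left(2 z \left(z + 1\right) + z\right) = z \left(2 z \left(1 + z\right) + z\right) = z \left(z + 2 z \left(1 + z\right)\right)$)
$\frac{v{\left(-528 \right)}}{-35228} = \frac{\left(-528\right)^{2} \left(3 + 2 \left(-528\right)\right)}{-35228} = 278784 \left(3 - 1056\right) \left(- \frac{1}{35228}\right) = 278784 \left(-1053\right) \left(- \frac{1}{35228}\right) = \left(-293559552\right) \left(- \frac{1}{35228}\right) = \frac{73389888}{8807}$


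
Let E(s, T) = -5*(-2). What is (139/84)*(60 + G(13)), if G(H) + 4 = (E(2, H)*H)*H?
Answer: 40449/14 ≈ 2889.2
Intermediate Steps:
E(s, T) = 10
G(H) = -4 + 10*H² (G(H) = -4 + (10*H)*H = -4 + 10*H²)
(139/84)*(60 + G(13)) = (139/84)*(60 + (-4 + 10*13²)) = (139*(1/84))*(60 + (-4 + 10*169)) = 139*(60 + (-4 + 1690))/84 = 139*(60 + 1686)/84 = (139/84)*1746 = 40449/14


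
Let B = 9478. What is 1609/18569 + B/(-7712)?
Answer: -81794187/71602064 ≈ -1.1423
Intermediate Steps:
1609/18569 + B/(-7712) = 1609/18569 + 9478/(-7712) = 1609*(1/18569) + 9478*(-1/7712) = 1609/18569 - 4739/3856 = -81794187/71602064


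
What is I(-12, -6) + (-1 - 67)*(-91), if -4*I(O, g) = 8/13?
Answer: 80442/13 ≈ 6187.8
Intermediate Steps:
I(O, g) = -2/13
I(-12, -6) + (-1 - 67)*(-91) = -2/13 + (-1 - 67)*(-91) = -2/13 - 68*(-91) = -2/13 + 6188 = 80442/13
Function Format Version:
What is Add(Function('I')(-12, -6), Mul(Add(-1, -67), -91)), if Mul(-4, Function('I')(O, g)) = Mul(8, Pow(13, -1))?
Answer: Rational(80442, 13) ≈ 6187.8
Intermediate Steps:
Function('I')(O, g) = Rational(-2, 13) (Function('I')(O, g) = Mul(Rational(-1, 4), Mul(8, Pow(13, -1))) = Mul(Rational(-1, 4), Mul(8, Rational(1, 13))) = Mul(Rational(-1, 4), Rational(8, 13)) = Rational(-2, 13))
Add(Function('I')(-12, -6), Mul(Add(-1, -67), -91)) = Add(Rational(-2, 13), Mul(Add(-1, -67), -91)) = Add(Rational(-2, 13), Mul(-68, -91)) = Add(Rational(-2, 13), 6188) = Rational(80442, 13)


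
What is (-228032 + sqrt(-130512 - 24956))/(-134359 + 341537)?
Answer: -114016/103589 + I*sqrt(38867)/103589 ≈ -1.1007 + 0.0019032*I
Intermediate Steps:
(-228032 + sqrt(-130512 - 24956))/(-134359 + 341537) = (-228032 + sqrt(-155468))/207178 = (-228032 + 2*I*sqrt(38867))*(1/207178) = -114016/103589 + I*sqrt(38867)/103589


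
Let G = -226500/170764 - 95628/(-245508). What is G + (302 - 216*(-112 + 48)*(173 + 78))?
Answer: 3030859868454998/873415169 ≈ 3.4701e+6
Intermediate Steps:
G = -818286296/873415169 (G = -226500*1/170764 - 95628*(-1/245508) = -56625/42691 + 7969/20459 = -818286296/873415169 ≈ -0.93688)
G + (302 - 216*(-112 + 48)*(173 + 78)) = -818286296/873415169 + (302 - 216*(-112 + 48)*(173 + 78)) = -818286296/873415169 + (302 - (-13824)*251) = -818286296/873415169 + (302 - 216*(-16064)) = -818286296/873415169 + (302 + 3469824) = -818286296/873415169 + 3470126 = 3030859868454998/873415169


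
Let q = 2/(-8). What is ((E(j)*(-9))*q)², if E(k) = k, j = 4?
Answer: 81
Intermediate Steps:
q = -¼ (q = 2*(-⅛) = -¼ ≈ -0.25000)
((E(j)*(-9))*q)² = ((4*(-9))*(-¼))² = (-36*(-¼))² = 9² = 81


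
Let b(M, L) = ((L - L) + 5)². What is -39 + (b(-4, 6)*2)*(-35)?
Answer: -1789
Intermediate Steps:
b(M, L) = 25 (b(M, L) = (0 + 5)² = 5² = 25)
-39 + (b(-4, 6)*2)*(-35) = -39 + (25*2)*(-35) = -39 + 50*(-35) = -39 - 1750 = -1789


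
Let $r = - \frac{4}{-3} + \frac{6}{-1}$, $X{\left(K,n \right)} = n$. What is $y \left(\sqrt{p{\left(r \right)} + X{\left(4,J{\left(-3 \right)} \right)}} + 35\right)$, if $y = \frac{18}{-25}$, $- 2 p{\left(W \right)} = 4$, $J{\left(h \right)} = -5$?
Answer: $- \frac{126}{5} - \frac{18 i \sqrt{7}}{25} \approx -25.2 - 1.9049 i$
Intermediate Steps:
$r = - \frac{14}{3}$ ($r = \left(-4\right) \left(- \frac{1}{3}\right) + 6 \left(-1\right) = \frac{4}{3} - 6 = - \frac{14}{3} \approx -4.6667$)
$p{\left(W \right)} = -2$ ($p{\left(W \right)} = \left(- \frac{1}{2}\right) 4 = -2$)
$y = - \frac{18}{25}$ ($y = 18 \left(- \frac{1}{25}\right) = - \frac{18}{25} \approx -0.72$)
$y \left(\sqrt{p{\left(r \right)} + X{\left(4,J{\left(-3 \right)} \right)}} + 35\right) = - \frac{18 \left(\sqrt{-2 - 5} + 35\right)}{25} = - \frac{18 \left(\sqrt{-7} + 35\right)}{25} = - \frac{18 \left(i \sqrt{7} + 35\right)}{25} = - \frac{18 \left(35 + i \sqrt{7}\right)}{25} = - \frac{126}{5} - \frac{18 i \sqrt{7}}{25}$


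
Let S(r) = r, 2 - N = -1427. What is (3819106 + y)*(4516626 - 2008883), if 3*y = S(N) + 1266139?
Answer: 31910743792298/3 ≈ 1.0637e+13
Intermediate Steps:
N = 1429 (N = 2 - 1*(-1427) = 2 + 1427 = 1429)
y = 1267568/3 (y = (1429 + 1266139)/3 = (⅓)*1267568 = 1267568/3 ≈ 4.2252e+5)
(3819106 + y)*(4516626 - 2008883) = (3819106 + 1267568/3)*(4516626 - 2008883) = (12724886/3)*2507743 = 31910743792298/3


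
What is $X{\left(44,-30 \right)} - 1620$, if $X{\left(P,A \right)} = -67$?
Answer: $-1687$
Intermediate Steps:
$X{\left(44,-30 \right)} - 1620 = -67 - 1620 = -1687$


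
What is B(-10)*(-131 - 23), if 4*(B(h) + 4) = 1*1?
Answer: 1155/2 ≈ 577.50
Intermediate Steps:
B(h) = -15/4 (B(h) = -4 + (1*1)/4 = -4 + (¼)*1 = -4 + ¼ = -15/4)
B(-10)*(-131 - 23) = -15*(-131 - 23)/4 = -15/4*(-154) = 1155/2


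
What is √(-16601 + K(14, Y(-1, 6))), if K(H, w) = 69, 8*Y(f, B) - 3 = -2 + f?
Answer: 2*I*√4133 ≈ 128.58*I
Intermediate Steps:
Y(f, B) = ⅛ + f/8 (Y(f, B) = 3/8 + (-2 + f)/8 = 3/8 + (-¼ + f/8) = ⅛ + f/8)
√(-16601 + K(14, Y(-1, 6))) = √(-16601 + 69) = √(-16532) = 2*I*√4133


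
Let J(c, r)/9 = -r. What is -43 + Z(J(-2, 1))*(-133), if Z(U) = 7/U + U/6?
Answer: 4679/18 ≈ 259.94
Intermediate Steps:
J(c, r) = -9*r (J(c, r) = 9*(-r) = -9*r)
Z(U) = 7/U + U/6 (Z(U) = 7/U + U*(1/6) = 7/U + U/6)
-43 + Z(J(-2, 1))*(-133) = -43 + (7/((-9*1)) + (-9*1)/6)*(-133) = -43 + (7/(-9) + (1/6)*(-9))*(-133) = -43 + (7*(-1/9) - 3/2)*(-133) = -43 + (-7/9 - 3/2)*(-133) = -43 - 41/18*(-133) = -43 + 5453/18 = 4679/18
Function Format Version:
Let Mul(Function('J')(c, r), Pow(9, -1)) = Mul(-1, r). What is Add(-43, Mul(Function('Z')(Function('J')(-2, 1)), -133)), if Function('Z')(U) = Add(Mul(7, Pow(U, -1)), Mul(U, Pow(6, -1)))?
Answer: Rational(4679, 18) ≈ 259.94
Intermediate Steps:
Function('J')(c, r) = Mul(-9, r) (Function('J')(c, r) = Mul(9, Mul(-1, r)) = Mul(-9, r))
Function('Z')(U) = Add(Mul(7, Pow(U, -1)), Mul(Rational(1, 6), U)) (Function('Z')(U) = Add(Mul(7, Pow(U, -1)), Mul(U, Rational(1, 6))) = Add(Mul(7, Pow(U, -1)), Mul(Rational(1, 6), U)))
Add(-43, Mul(Function('Z')(Function('J')(-2, 1)), -133)) = Add(-43, Mul(Add(Mul(7, Pow(Mul(-9, 1), -1)), Mul(Rational(1, 6), Mul(-9, 1))), -133)) = Add(-43, Mul(Add(Mul(7, Pow(-9, -1)), Mul(Rational(1, 6), -9)), -133)) = Add(-43, Mul(Add(Mul(7, Rational(-1, 9)), Rational(-3, 2)), -133)) = Add(-43, Mul(Add(Rational(-7, 9), Rational(-3, 2)), -133)) = Add(-43, Mul(Rational(-41, 18), -133)) = Add(-43, Rational(5453, 18)) = Rational(4679, 18)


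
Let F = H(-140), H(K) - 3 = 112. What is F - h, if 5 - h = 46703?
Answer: 46813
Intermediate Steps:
H(K) = 115 (H(K) = 3 + 112 = 115)
h = -46698 (h = 5 - 1*46703 = 5 - 46703 = -46698)
F = 115
F - h = 115 - 1*(-46698) = 115 + 46698 = 46813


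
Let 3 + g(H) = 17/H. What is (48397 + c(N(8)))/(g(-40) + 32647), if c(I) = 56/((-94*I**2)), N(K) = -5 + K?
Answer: 818876120/552329289 ≈ 1.4826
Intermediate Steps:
c(I) = -28/(47*I**2) (c(I) = 56*(-1/(94*I**2)) = -28/(47*I**2))
g(H) = -3 + 17/H
(48397 + c(N(8)))/(g(-40) + 32647) = (48397 - 28/(47*(-5 + 8)**2))/((-3 + 17/(-40)) + 32647) = (48397 - 28/47/3**2)/((-3 + 17*(-1/40)) + 32647) = (48397 - 28/47*1/9)/((-3 - 17/40) + 32647) = (48397 - 28/423)/(-137/40 + 32647) = 20471903/(423*(1305743/40)) = (20471903/423)*(40/1305743) = 818876120/552329289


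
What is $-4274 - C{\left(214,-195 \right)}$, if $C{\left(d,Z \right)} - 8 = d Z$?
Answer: $37448$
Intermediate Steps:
$C{\left(d,Z \right)} = 8 + Z d$ ($C{\left(d,Z \right)} = 8 + d Z = 8 + Z d$)
$-4274 - C{\left(214,-195 \right)} = -4274 - \left(8 - 41730\right) = -4274 - -41722 = -4274 + 41722 = 37448$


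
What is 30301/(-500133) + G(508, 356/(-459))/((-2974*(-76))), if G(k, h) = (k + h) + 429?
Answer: -976219025375/17295435362376 ≈ -0.056444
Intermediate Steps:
G(k, h) = 429 + h + k (G(k, h) = (h + k) + 429 = 429 + h + k)
30301/(-500133) + G(508, 356/(-459))/((-2974*(-76))) = 30301/(-500133) + (429 + 356/(-459) + 508)/((-2974*(-76))) = 30301*(-1/500133) + (429 + 356*(-1/459) + 508)/226024 = -30301/500133 + (429 - 356/459 + 508)*(1/226024) = -30301/500133 + (429727/459)*(1/226024) = -30301/500133 + 429727/103745016 = -976219025375/17295435362376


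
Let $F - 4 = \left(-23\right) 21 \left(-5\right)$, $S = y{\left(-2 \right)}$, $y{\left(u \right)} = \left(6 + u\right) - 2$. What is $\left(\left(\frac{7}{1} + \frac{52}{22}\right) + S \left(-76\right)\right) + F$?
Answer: $\frac{25040}{11} \approx 2276.4$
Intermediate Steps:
$y{\left(u \right)} = 4 + u$
$S = 2$ ($S = 4 - 2 = 2$)
$F = 2419$ ($F = 4 + \left(-23\right) 21 \left(-5\right) = 4 - -2415 = 4 + 2415 = 2419$)
$\left(\left(\frac{7}{1} + \frac{52}{22}\right) + S \left(-76\right)\right) + F = \left(\left(\frac{7}{1} + \frac{52}{22}\right) + 2 \left(-76\right)\right) + 2419 = \left(\left(7 \cdot 1 + 52 \cdot \frac{1}{22}\right) - 152\right) + 2419 = \left(\left(7 + \frac{26}{11}\right) - 152\right) + 2419 = \left(\frac{103}{11} - 152\right) + 2419 = - \frac{1569}{11} + 2419 = \frac{25040}{11}$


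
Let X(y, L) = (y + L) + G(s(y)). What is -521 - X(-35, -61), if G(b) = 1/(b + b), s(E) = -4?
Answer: -3399/8 ≈ -424.88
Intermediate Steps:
G(b) = 1/(2*b)
X(y, L) = -1/8 + L + y (X(y, L) = (y + L) + (1/2)/(-4) = (L + y) + (1/2)*(-1/4) = (L + y) - 1/8 = -1/8 + L + y)
-521 - X(-35, -61) = -521 - (-1/8 - 61 - 35) = -521 - 1*(-769/8) = -521 + 769/8 = -3399/8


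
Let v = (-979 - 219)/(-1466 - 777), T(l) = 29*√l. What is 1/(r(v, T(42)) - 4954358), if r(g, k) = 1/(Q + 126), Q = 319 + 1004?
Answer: -1449/7178864741 ≈ -2.0184e-7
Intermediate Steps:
Q = 1323
v = 1198/2243 (v = -1198/(-2243) = -1198*(-1/2243) = 1198/2243 ≈ 0.53411)
r(g, k) = 1/1449 (r(g, k) = 1/(1323 + 126) = 1/1449)
1/(r(v, T(42)) - 4954358) = 1/(1/1449 - 4954358) = 1/(-7178864741/1449) = -1449/7178864741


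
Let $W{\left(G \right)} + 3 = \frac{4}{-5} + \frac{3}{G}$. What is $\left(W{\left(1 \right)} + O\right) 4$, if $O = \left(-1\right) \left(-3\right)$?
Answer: $\frac{44}{5} \approx 8.8$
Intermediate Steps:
$O = 3$
$W{\left(G \right)} = - \frac{19}{5} + \frac{3}{G}$ ($W{\left(G \right)} = -3 + \left(\frac{4}{-5} + \frac{3}{G}\right) = -3 + \left(4 \left(- \frac{1}{5}\right) + \frac{3}{G}\right) = -3 - \left(\frac{4}{5} - \frac{3}{G}\right) = - \frac{19}{5} + \frac{3}{G}$)
$\left(W{\left(1 \right)} + O\right) 4 = \left(\left(- \frac{19}{5} + \frac{3}{1}\right) + 3\right) 4 = \left(\left(- \frac{19}{5} + 3 \cdot 1\right) + 3\right) 4 = \left(\left(- \frac{19}{5} + 3\right) + 3\right) 4 = \left(- \frac{4}{5} + 3\right) 4 = \frac{11}{5} \cdot 4 = \frac{44}{5}$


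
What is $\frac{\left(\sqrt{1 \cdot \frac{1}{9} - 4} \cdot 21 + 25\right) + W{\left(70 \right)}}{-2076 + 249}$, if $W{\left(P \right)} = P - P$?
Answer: $- \frac{25}{1827} - \frac{i \sqrt{35}}{261} \approx -0.013684 - 0.022667 i$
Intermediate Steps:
$W{\left(P \right)} = 0$
$\frac{\left(\sqrt{1 \cdot \frac{1}{9} - 4} \cdot 21 + 25\right) + W{\left(70 \right)}}{-2076 + 249} = \frac{\left(\sqrt{1 \cdot \frac{1}{9} - 4} \cdot 21 + 25\right) + 0}{-2076 + 249} = \frac{\left(\sqrt{1 \cdot \frac{1}{9} - 4} \cdot 21 + 25\right) + 0}{-1827} = \left(\left(\sqrt{\frac{1}{9} - 4} \cdot 21 + 25\right) + 0\right) \left(- \frac{1}{1827}\right) = \left(\left(\sqrt{- \frac{35}{9}} \cdot 21 + 25\right) + 0\right) \left(- \frac{1}{1827}\right) = \left(\left(\frac{i \sqrt{35}}{3} \cdot 21 + 25\right) + 0\right) \left(- \frac{1}{1827}\right) = \left(\left(7 i \sqrt{35} + 25\right) + 0\right) \left(- \frac{1}{1827}\right) = \left(\left(25 + 7 i \sqrt{35}\right) + 0\right) \left(- \frac{1}{1827}\right) = \left(25 + 7 i \sqrt{35}\right) \left(- \frac{1}{1827}\right) = - \frac{25}{1827} - \frac{i \sqrt{35}}{261}$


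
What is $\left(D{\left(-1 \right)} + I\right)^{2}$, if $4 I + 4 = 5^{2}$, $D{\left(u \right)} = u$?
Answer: $\frac{289}{16} \approx 18.063$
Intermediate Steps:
$I = \frac{21}{4}$ ($I = -1 + \frac{5^{2}}{4} = -1 + \frac{1}{4} \cdot 25 = -1 + \frac{25}{4} = \frac{21}{4} \approx 5.25$)
$\left(D{\left(-1 \right)} + I\right)^{2} = \left(-1 + \frac{21}{4}\right)^{2} = \left(\frac{17}{4}\right)^{2} = \frac{289}{16}$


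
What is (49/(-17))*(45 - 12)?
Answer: -1617/17 ≈ -95.118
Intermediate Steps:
(49/(-17))*(45 - 12) = (49*(-1/17))*33 = -49/17*33 = -1617/17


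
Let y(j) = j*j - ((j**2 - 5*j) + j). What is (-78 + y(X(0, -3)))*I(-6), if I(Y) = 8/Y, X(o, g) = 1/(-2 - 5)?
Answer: 2200/21 ≈ 104.76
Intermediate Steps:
X(o, g) = -1/7 (X(o, g) = 1/(-7) = -1/7)
y(j) = 4*j (y(j) = j**2 - (j**2 - 4*j) = j**2 + (-j**2 + 4*j) = 4*j)
(-78 + y(X(0, -3)))*I(-6) = (-78 + 4*(-1/7))*(8/(-6)) = (-78 - 4/7)*(8*(-1/6)) = -550/7*(-4/3) = 2200/21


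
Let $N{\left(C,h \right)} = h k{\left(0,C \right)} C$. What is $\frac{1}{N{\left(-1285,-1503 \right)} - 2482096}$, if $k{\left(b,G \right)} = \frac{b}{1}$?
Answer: $- \frac{1}{2482096} \approx -4.0289 \cdot 10^{-7}$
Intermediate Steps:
$k{\left(b,G \right)} = b$ ($k{\left(b,G \right)} = b 1 = b$)
$N{\left(C,h \right)} = 0$ ($N{\left(C,h \right)} = h 0 C = 0 C = 0$)
$\frac{1}{N{\left(-1285,-1503 \right)} - 2482096} = \frac{1}{0 - 2482096} = \frac{1}{-2482096} = - \frac{1}{2482096}$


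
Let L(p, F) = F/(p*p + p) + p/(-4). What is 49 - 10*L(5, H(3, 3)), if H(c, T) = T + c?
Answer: 119/2 ≈ 59.500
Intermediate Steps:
L(p, F) = -p/4 + F/(p + p**2) (L(p, F) = F/(p**2 + p) + p*(-1/4) = F/(p + p**2) - p/4 = -p/4 + F/(p + p**2))
49 - 10*L(5, H(3, 3)) = 49 - 5*(-1*5**2 - 1*5**3 + 4*(3 + 3))/(2*5*(1 + 5)) = 49 - 5*(-1*25 - 1*125 + 4*6)/(2*5*6) = 49 - 5*(-25 - 125 + 24)/(2*5*6) = 49 - 5*(-126)/(2*5*6) = 49 - 10*(-21/20) = 49 + 21/2 = 119/2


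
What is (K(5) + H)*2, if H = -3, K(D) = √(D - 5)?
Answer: -6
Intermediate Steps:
K(D) = √(-5 + D)
(K(5) + H)*2 = (√(-5 + 5) - 3)*2 = (√0 - 3)*2 = (0 - 3)*2 = -3*2 = -6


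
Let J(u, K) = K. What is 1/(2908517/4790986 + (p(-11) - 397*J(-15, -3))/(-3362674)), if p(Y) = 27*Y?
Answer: 8055262028282/4888055676487 ≈ 1.6479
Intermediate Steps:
1/(2908517/4790986 + (p(-11) - 397*J(-15, -3))/(-3362674)) = 1/(2908517/4790986 + (27*(-11) - 397*(-3))/(-3362674)) = 1/(2908517*(1/4790986) + (-297 + 1191)*(-1/3362674)) = 1/(2908517/4790986 + 894*(-1/3362674)) = 1/(2908517/4790986 - 447/1681337) = 1/(4888055676487/8055262028282) = 8055262028282/4888055676487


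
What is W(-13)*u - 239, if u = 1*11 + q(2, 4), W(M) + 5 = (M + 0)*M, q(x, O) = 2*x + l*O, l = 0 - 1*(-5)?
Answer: 5501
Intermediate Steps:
l = 5 (l = 0 + 5 = 5)
q(x, O) = 2*x + 5*O
W(M) = -5 + M² (W(M) = -5 + (M + 0)*M = -5 + M*M = -5 + M²)
u = 35 (u = 1*11 + (2*2 + 5*4) = 11 + (4 + 20) = 11 + 24 = 35)
W(-13)*u - 239 = (-5 + (-13)²)*35 - 239 = (-5 + 169)*35 - 239 = 164*35 - 239 = 5740 - 239 = 5501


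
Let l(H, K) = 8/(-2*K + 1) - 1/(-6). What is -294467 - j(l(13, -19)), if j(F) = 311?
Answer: -294778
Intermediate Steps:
l(H, K) = ⅙ + 8/(1 - 2*K) (l(H, K) = 8/(1 - 2*K) - 1*(-⅙) = 8/(1 - 2*K) + ⅙ = ⅙ + 8/(1 - 2*K))
-294467 - j(l(13, -19)) = -294467 - 1*311 = -294467 - 311 = -294778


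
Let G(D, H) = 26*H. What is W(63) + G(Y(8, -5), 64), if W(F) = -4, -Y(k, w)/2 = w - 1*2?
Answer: 1660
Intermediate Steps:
Y(k, w) = 4 - 2*w (Y(k, w) = -2*(w - 1*2) = -2*(w - 2) = -2*(-2 + w) = 4 - 2*w)
W(63) + G(Y(8, -5), 64) = -4 + 26*64 = -4 + 1664 = 1660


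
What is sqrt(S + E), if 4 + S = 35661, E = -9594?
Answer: sqrt(26063) ≈ 161.44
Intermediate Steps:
S = 35657 (S = -4 + 35661 = 35657)
sqrt(S + E) = sqrt(35657 - 9594) = sqrt(26063)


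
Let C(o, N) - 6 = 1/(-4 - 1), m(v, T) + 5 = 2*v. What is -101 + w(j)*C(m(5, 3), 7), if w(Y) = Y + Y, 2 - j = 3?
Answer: -563/5 ≈ -112.60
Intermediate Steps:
m(v, T) = -5 + 2*v
j = -1 (j = 2 - 1*3 = 2 - 3 = -1)
w(Y) = 2*Y
C(o, N) = 29/5 (C(o, N) = 6 + 1/(-4 - 1) = 6 + 1/(-5) = 6 - ⅕ = 29/5)
-101 + w(j)*C(m(5, 3), 7) = -101 + (2*(-1))*(29/5) = -101 - 2*29/5 = -101 - 58/5 = -563/5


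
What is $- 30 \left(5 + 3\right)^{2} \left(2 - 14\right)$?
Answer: $23040$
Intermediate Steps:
$- 30 \left(5 + 3\right)^{2} \left(2 - 14\right) = - 30 \cdot 8^{2} \left(-12\right) = \left(-30\right) 64 \left(-12\right) = \left(-1920\right) \left(-12\right) = 23040$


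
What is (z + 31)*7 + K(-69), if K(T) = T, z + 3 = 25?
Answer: 302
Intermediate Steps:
z = 22 (z = -3 + 25 = 22)
(z + 31)*7 + K(-69) = (22 + 31)*7 - 69 = 53*7 - 69 = 371 - 69 = 302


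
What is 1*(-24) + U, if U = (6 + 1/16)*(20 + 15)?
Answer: 3011/16 ≈ 188.19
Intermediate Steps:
U = 3395/16 (U = (6 + 1/16)*35 = (97/16)*35 = 3395/16 ≈ 212.19)
1*(-24) + U = 1*(-24) + 3395/16 = -24 + 3395/16 = 3011/16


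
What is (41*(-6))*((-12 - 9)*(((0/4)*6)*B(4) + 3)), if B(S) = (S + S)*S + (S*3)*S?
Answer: 15498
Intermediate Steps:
B(S) = 5*S² (B(S) = (2*S)*S + (3*S)*S = 2*S² + 3*S² = 5*S²)
(41*(-6))*((-12 - 9)*(((0/4)*6)*B(4) + 3)) = (41*(-6))*((-12 - 9)*(((0/4)*6)*(5*4²) + 3)) = -(-5166)*(((0*(¼))*6)*(5*16) + 3) = -(-5166)*((0*6)*80 + 3) = -(-5166)*(0*80 + 3) = -(-5166)*(0 + 3) = -(-5166)*3 = -246*(-63) = 15498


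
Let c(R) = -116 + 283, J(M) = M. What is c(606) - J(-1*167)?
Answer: 334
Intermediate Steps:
c(R) = 167
c(606) - J(-1*167) = 167 - (-1)*167 = 167 - 1*(-167) = 167 + 167 = 334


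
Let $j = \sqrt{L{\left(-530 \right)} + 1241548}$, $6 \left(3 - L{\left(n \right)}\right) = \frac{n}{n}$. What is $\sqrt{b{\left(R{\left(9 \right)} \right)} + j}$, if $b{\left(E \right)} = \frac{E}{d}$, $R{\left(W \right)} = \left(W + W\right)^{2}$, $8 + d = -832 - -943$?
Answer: $\frac{\sqrt{1201392 + 63654 \sqrt{44695830}}}{618} \approx 33.427$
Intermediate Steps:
$d = 103$ ($d = -8 - -111 = -8 + \left(-832 + 943\right) = -8 + 111 = 103$)
$L{\left(n \right)} = \frac{17}{6}$ ($L{\left(n \right)} = 3 - \frac{n \frac{1}{n}}{6} = 3 - \frac{1}{6} = \frac{17}{6}$)
$R{\left(W \right)} = 4 W^{2}$ ($R{\left(W \right)} = \left(2 W\right)^{2} = 4 W^{2}$)
$j = \frac{\sqrt{44695830}}{6}$ ($j = \sqrt{\frac{17}{6} + 1241548} = \sqrt{\frac{7449305}{6}} = \frac{\sqrt{44695830}}{6} \approx 1114.3$)
$b{\left(E \right)} = \frac{E}{103}$
$\sqrt{b{\left(R{\left(9 \right)} \right)} + j} = \sqrt{\frac{4 \cdot 9^{2}}{103} + \frac{\sqrt{44695830}}{6}} = \sqrt{\frac{4 \cdot 81}{103} + \frac{\sqrt{44695830}}{6}} = \sqrt{\frac{1}{103} \cdot 324 + \frac{\sqrt{44695830}}{6}} = \sqrt{\frac{324}{103} + \frac{\sqrt{44695830}}{6}}$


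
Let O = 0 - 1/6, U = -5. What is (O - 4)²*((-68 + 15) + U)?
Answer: -18125/18 ≈ -1006.9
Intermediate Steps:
O = -⅙ (O = 0 - 1*⅙ = 0 - ⅙ = -⅙ ≈ -0.16667)
(O - 4)²*((-68 + 15) + U) = (-⅙ - 4)²*((-68 + 15) - 5) = (-25/6)²*(-53 - 5) = (625/36)*(-58) = -18125/18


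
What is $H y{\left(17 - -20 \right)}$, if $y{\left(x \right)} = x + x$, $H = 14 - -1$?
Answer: $1110$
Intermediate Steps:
$H = 15$ ($H = 14 + 1 = 15$)
$y{\left(x \right)} = 2 x$
$H y{\left(17 - -20 \right)} = 15 \cdot 2 \left(17 - -20\right) = 15 \cdot 2 \left(17 + 20\right) = 15 \cdot 2 \cdot 37 = 15 \cdot 74 = 1110$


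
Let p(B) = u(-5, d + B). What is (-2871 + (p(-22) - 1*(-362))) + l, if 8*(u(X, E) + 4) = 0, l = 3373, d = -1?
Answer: 860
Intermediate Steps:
u(X, E) = -4 (u(X, E) = -4 + (1/8)*0 = -4 + 0 = -4)
p(B) = -4
(-2871 + (p(-22) - 1*(-362))) + l = (-2871 + (-4 - 1*(-362))) + 3373 = (-2871 + (-4 + 362)) + 3373 = (-2871 + 358) + 3373 = -2513 + 3373 = 860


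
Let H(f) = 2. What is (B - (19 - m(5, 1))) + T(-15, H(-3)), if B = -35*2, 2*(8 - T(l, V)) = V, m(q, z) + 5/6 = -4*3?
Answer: -569/6 ≈ -94.833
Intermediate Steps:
m(q, z) = -77/6 (m(q, z) = -⅚ - 4*3 = -⅚ - 12 = -77/6)
T(l, V) = 8 - V/2
B = -70
(B - (19 - m(5, 1))) + T(-15, H(-3)) = (-70 - (19 - 1*(-77/6))) + (8 - ½*2) = (-70 - (19 + 77/6)) + (8 - 1) = (-70 - 1*191/6) + 7 = (-70 - 191/6) + 7 = -611/6 + 7 = -569/6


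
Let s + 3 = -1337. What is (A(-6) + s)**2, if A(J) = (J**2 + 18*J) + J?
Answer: 2010724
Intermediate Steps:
A(J) = J**2 + 19*J
s = -1340 (s = -3 - 1337 = -1340)
(A(-6) + s)**2 = (-6*(19 - 6) - 1340)**2 = (-6*13 - 1340)**2 = (-78 - 1340)**2 = (-1418)**2 = 2010724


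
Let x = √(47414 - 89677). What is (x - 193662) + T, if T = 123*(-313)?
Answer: -232161 + I*√42263 ≈ -2.3216e+5 + 205.58*I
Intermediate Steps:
T = -38499
x = I*√42263 (x = √(-42263) = I*√42263 ≈ 205.58*I)
(x - 193662) + T = (I*√42263 - 193662) - 38499 = (-193662 + I*√42263) - 38499 = -232161 + I*√42263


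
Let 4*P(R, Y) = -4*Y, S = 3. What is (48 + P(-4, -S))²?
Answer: 2601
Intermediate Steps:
P(R, Y) = -Y (P(R, Y) = (-4*Y)/4 = -Y)
(48 + P(-4, -S))² = (48 - (-1)*3)² = (48 - 1*(-3))² = (48 + 3)² = 51² = 2601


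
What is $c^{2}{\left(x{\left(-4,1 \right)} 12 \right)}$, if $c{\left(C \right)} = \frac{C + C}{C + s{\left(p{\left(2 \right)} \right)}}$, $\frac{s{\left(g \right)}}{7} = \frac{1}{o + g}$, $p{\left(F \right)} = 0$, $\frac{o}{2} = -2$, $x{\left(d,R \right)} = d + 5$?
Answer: $\frac{9216}{1681} \approx 5.4825$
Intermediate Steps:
$x{\left(d,R \right)} = 5 + d$
$o = -4$ ($o = 2 \left(-2\right) = -4$)
$s{\left(g \right)} = \frac{7}{-4 + g}$
$c{\left(C \right)} = \frac{2 C}{- \frac{7}{4} + C}$ ($c{\left(C \right)} = \frac{C + C}{C + \frac{7}{-4 + 0}} = \frac{2 C}{C + \frac{7}{-4}} = \frac{2 C}{C + 7 \left(- \frac{1}{4}\right)} = \frac{2 C}{C - \frac{7}{4}} = \frac{2 C}{- \frac{7}{4} + C}$)
$c^{2}{\left(x{\left(-4,1 \right)} 12 \right)} = \left(\frac{8 \left(5 - 4\right) 12}{-7 + 4 \left(5 - 4\right) 12}\right)^{2} = \left(\frac{8 \cdot 1 \cdot 12}{-7 + 4 \cdot 1 \cdot 12}\right)^{2} = \left(8 \cdot 12 \frac{1}{-7 + 4 \cdot 12}\right)^{2} = \left(8 \cdot 12 \frac{1}{-7 + 48}\right)^{2} = \left(8 \cdot 12 \cdot \frac{1}{41}\right)^{2} = \left(\frac{96}{41}\right)^{2} = \frac{9216}{1681}$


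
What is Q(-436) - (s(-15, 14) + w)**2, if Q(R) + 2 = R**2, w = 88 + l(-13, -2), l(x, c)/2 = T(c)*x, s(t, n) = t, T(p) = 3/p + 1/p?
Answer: 174469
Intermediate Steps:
T(p) = 4/p (T(p) = 3/p + 1/p = 4/p)
l(x, c) = 8*x/c (l(x, c) = 2*((4/c)*x) = 2*(4*x/c) = 8*x/c)
w = 140 (w = 88 + 8*(-13)/(-2) = 88 + 8*(-13)*(-1/2) = 88 + 52 = 140)
Q(R) = -2 + R**2
Q(-436) - (s(-15, 14) + w)**2 = (-2 + (-436)**2) - (-15 + 140)**2 = (-2 + 190096) - 1*125**2 = 190094 - 1*15625 = 190094 - 15625 = 174469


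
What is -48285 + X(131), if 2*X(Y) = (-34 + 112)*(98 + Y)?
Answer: -39354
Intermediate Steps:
X(Y) = 3822 + 39*Y (X(Y) = ((-34 + 112)*(98 + Y))/2 = (78*(98 + Y))/2 = (7644 + 78*Y)/2 = 3822 + 39*Y)
-48285 + X(131) = -48285 + (3822 + 39*131) = -48285 + (3822 + 5109) = -48285 + 8931 = -39354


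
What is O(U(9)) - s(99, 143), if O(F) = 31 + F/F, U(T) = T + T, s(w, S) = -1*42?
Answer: 74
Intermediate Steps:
s(w, S) = -42
U(T) = 2*T
O(F) = 32 (O(F) = 31 + 1 = 32)
O(U(9)) - s(99, 143) = 32 - 1*(-42) = 32 + 42 = 74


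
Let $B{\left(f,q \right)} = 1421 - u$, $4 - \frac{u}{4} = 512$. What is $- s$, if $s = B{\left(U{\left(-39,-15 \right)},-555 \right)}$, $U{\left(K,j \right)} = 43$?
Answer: $-3453$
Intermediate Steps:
$u = -2032$ ($u = 16 - 2048 = -2032$)
$B{\left(f,q \right)} = 3453$ ($B{\left(f,q \right)} = 1421 - -2032 = 1421 + 2032 = 3453$)
$s = 3453$
$- s = \left(-1\right) 3453 = -3453$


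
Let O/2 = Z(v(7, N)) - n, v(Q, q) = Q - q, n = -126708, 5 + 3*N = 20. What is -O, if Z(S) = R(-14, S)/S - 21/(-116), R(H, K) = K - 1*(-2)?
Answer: -14698381/58 ≈ -2.5342e+5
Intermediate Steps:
N = 5 (N = -5/3 + (1/3)*20 = -5/3 + 20/3 = 5)
R(H, K) = 2 + K (R(H, K) = K + 2 = 2 + K)
Z(S) = 21/116 + (2 + S)/S (Z(S) = (2 + S)/S - 21/(-116) = (2 + S)/S - 21*(-1/116) = (2 + S)/S + 21/116 = 21/116 + (2 + S)/S)
O = 14698381/58 (O = 2*((137/116 + 2/(7 - 1*5)) - 1*(-126708)) = 2*((137/116 + 2/(7 - 5)) + 126708) = 2*((137/116 + 2/2) + 126708) = 2*((137/116 + 2*(1/2)) + 126708) = 2*((137/116 + 1) + 126708) = 2*(253/116 + 126708) = 2*(14698381/116) = 14698381/58 ≈ 2.5342e+5)
-O = -1*14698381/58 = -14698381/58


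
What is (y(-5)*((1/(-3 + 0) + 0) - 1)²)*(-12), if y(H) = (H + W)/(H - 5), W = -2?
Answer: -224/15 ≈ -14.933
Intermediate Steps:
y(H) = (-2 + H)/(-5 + H) (y(H) = (H - 2)/(H - 5) = (-2 + H)/(-5 + H))
(y(-5)*((1/(-3 + 0) + 0) - 1)²)*(-12) = (((-2 - 5)/(-5 - 5))*((1/(-3 + 0) + 0) - 1)²)*(-12) = ((-7/(-10))*((1/(-3) + 0) - 1)²)*(-12) = ((-⅒*(-7))*((-⅓ + 0) - 1)²)*(-12) = (7*(-⅓ - 1)²/10)*(-12) = (7*(-4/3)²/10)*(-12) = ((7/10)*(16/9))*(-12) = (56/45)*(-12) = -224/15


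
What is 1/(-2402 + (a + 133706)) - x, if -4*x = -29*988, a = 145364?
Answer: -1981772883/276668 ≈ -7163.0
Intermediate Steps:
x = 7163 (x = -(-29)*988/4 = -¼*(-28652) = 7163)
1/(-2402 + (a + 133706)) - x = 1/(-2402 + (145364 + 133706)) - 1*7163 = 1/(-2402 + 279070) - 7163 = 1/276668 - 7163 = -1981772883/276668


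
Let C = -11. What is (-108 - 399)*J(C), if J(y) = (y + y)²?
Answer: -245388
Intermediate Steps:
J(y) = 4*y² (J(y) = (2*y)² = 4*y²)
(-108 - 399)*J(C) = (-108 - 399)*(4*(-11)²) = -2028*121 = -507*484 = -245388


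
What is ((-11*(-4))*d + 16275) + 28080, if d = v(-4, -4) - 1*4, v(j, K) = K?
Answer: 44003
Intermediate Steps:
d = -8 (d = -4 - 1*4 = -4 - 4 = -8)
((-11*(-4))*d + 16275) + 28080 = (-11*(-4)*(-8) + 16275) + 28080 = (44*(-8) + 16275) + 28080 = (-352 + 16275) + 28080 = 15923 + 28080 = 44003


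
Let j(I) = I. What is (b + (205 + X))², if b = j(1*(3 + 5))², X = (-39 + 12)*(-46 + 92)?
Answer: 946729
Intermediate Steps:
X = -1242 (X = -27*46 = -1242)
b = 64 (b = (1*(3 + 5))² = (1*8)² = 8² = 64)
(b + (205 + X))² = (64 + (205 - 1242))² = (64 - 1037)² = (-973)² = 946729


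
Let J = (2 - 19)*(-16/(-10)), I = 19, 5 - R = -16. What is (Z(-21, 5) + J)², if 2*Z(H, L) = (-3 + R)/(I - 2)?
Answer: 5139289/7225 ≈ 711.32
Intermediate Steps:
R = 21 (R = 5 - 1*(-16) = 5 + 16 = 21)
Z(H, L) = 9/17 (Z(H, L) = ((-3 + 21)/(19 - 2))/2 = (18/17)/2 = (18*(1/17))/2 = (½)*(18/17) = 9/17)
J = -136/5 (J = -(-272)*(-1)/10 = -17*8/5 = -136/5 ≈ -27.200)
(Z(-21, 5) + J)² = (9/17 - 136/5)² = (-2267/85)² = 5139289/7225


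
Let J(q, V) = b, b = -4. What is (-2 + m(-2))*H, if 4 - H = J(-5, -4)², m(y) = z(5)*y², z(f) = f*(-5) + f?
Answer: 984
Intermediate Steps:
z(f) = -4*f (z(f) = -5*f + f = -4*f)
J(q, V) = -4
m(y) = -20*y² (m(y) = (-4*5)*y² = -20*y²)
H = -12 (H = 4 - 1*(-4)² = 4 - 1*16 = 4 - 16 = -12)
(-2 + m(-2))*H = (-2 - 20*(-2)²)*(-12) = (-2 - 20*4)*(-12) = (-2 - 80)*(-12) = -82*(-12) = 984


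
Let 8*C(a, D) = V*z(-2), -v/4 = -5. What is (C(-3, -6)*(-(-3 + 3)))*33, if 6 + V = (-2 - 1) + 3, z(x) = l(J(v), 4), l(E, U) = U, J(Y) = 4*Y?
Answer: 0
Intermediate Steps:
v = 20 (v = -4*(-5) = 20)
z(x) = 4
V = -6 (V = -6 + ((-2 - 1) + 3) = -6 + (-3 + 3) = -6 + 0 = -6)
C(a, D) = -3 (C(a, D) = (-6*4)/8 = (1/8)*(-24) = -3)
(C(-3, -6)*(-(-3 + 3)))*33 = -(-3)*(-3 + 3)*33 = -(-3)*0*33 = -3*0*33 = 0*33 = 0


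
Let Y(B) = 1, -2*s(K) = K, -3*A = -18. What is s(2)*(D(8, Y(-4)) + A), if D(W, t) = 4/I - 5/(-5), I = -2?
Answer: -5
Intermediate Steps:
A = 6 (A = -1/3*(-18) = 6)
s(K) = -K/2
D(W, t) = -1 (D(W, t) = 4/(-2) - 5/(-5) = 4*(-1/2) - 5*(-1/5) = -2 + 1 = -1)
s(2)*(D(8, Y(-4)) + A) = (-1/2*2)*(-1 + 6) = -1*5 = -5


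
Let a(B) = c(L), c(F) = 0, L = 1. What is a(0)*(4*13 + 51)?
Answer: 0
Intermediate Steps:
a(B) = 0
a(0)*(4*13 + 51) = 0*(4*13 + 51) = 0*(52 + 51) = 0*103 = 0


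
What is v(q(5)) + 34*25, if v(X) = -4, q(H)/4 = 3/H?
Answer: 846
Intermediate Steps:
q(H) = 12/H (q(H) = 4*(3/H) = 12/H)
v(q(5)) + 34*25 = -4 + 34*25 = -4 + 850 = 846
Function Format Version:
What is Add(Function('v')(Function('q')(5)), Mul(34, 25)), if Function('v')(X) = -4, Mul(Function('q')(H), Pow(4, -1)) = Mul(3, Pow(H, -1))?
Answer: 846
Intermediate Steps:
Function('q')(H) = Mul(12, Pow(H, -1)) (Function('q')(H) = Mul(4, Mul(3, Pow(H, -1))) = Mul(12, Pow(H, -1)))
Add(Function('v')(Function('q')(5)), Mul(34, 25)) = Add(-4, Mul(34, 25)) = Add(-4, 850) = 846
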